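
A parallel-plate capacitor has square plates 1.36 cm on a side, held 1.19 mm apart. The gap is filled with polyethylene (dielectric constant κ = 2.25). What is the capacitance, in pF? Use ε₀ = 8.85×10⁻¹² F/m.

A = (1.36 cm)² = 1.85×10⁻⁴ m².
C = κε₀A/d = 2.25 × 8.85×10⁻¹² × 1.85×10⁻⁴ / 1.19×10⁻³ = 3.09×10⁻¹² F.

3.09 pF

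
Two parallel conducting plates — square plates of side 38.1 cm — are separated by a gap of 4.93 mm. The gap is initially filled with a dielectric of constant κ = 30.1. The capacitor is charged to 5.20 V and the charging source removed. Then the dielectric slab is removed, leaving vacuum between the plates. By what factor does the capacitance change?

C = κε₀A/d scales with κ, so C₂/C₁ = 1/κ = 1/30.1 = 0.0332.

0.0332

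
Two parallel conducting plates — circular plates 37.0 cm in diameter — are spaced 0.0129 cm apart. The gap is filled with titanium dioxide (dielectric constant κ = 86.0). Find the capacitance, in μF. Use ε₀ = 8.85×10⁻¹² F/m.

A = π(37.0/2 cm)² = 0.108 m².
C = κε₀A/d = 86.0 × 8.85×10⁻¹² × 0.108 / 1.29×10⁻⁴ = 6.34×10⁻⁷ F.

C ≈ 0.634 μF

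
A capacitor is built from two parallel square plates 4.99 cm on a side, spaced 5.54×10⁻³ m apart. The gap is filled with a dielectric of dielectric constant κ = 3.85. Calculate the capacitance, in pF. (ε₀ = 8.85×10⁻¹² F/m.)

A = (4.99 cm)² = 2.49×10⁻³ m².
C = κε₀A/d = 3.85 × 8.85×10⁻¹² × 2.49×10⁻³ / 5.54×10⁻³ = 1.53×10⁻¹¹ F.

15.3 pF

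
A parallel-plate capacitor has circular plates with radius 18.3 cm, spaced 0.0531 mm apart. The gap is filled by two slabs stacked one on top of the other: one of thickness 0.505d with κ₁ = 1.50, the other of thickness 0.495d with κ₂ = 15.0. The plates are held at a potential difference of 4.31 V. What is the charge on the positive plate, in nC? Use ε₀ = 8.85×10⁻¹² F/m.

204 nC

A = π(18.3 cm)² = 0.105 m².
Stacked slabs ⇒ two capacitors in series, each with the full plate area.
C₁ = κ₁ε₀A/d₁ = 1.50 × 8.85×10⁻¹² × 0.105 / 2.68×10⁻⁵ = 5.21×10⁻⁸ F.
C₂ = κ₂ε₀A/d₂ = 15.0 × 8.85×10⁻¹² × 0.105 / 2.63×10⁻⁵ = 5.31×10⁻⁷ F.
C = (1/C₁ + 1/C₂)⁻¹ = 4.74×10⁻⁸ F.
Q = CV = 4.74×10⁻⁸ × 4.31 = 2.04×10⁻⁷ C.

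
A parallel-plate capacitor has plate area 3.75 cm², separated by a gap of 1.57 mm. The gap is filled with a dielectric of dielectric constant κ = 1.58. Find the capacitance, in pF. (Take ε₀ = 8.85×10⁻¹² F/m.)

3.34 pF

A = 3.75 cm² = 3.75×10⁻⁴ m².
C = κε₀A/d = 1.58 × 8.85×10⁻¹² × 3.75×10⁻⁴ / 1.57×10⁻³ = 3.34×10⁻¹² F.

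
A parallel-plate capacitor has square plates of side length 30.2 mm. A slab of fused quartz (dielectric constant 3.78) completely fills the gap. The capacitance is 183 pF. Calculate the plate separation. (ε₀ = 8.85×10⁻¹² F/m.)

d ≈ 167 μm

A = (30.2 mm)² = 9.12×10⁻⁴ m².
d = κε₀A/C = 3.78 × 8.85×10⁻¹² × 9.12×10⁻⁴ / 1.83×10⁻¹⁰ = 1.67×10⁻⁴ m.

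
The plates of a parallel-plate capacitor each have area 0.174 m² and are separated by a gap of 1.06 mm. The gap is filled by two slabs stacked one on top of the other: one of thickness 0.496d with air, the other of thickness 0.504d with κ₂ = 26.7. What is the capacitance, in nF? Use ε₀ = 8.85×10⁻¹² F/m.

Stacked slabs ⇒ two capacitors in series, each with the full plate area.
C₁ = κ₁ε₀A/d₁ = 1.00 × 8.85×10⁻¹² × 0.174 / 5.26×10⁻⁴ = 2.93×10⁻⁹ F.
C₂ = κ₂ε₀A/d₂ = 26.7 × 8.85×10⁻¹² × 0.174 / 5.34×10⁻⁴ = 7.70×10⁻⁸ F.
C = (1/C₁ + 1/C₂)⁻¹ = 2.82×10⁻⁹ F.

2.82 nF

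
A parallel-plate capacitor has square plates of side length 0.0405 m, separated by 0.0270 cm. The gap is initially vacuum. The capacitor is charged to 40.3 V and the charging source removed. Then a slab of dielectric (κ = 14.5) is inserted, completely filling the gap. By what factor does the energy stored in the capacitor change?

Isolated ⇒ Q is held fixed.
C₂ = 14.5 C₁ and U = Q²/(2C), so U₂/U₁ = C₁/C₂ = 0.0690.

0.0690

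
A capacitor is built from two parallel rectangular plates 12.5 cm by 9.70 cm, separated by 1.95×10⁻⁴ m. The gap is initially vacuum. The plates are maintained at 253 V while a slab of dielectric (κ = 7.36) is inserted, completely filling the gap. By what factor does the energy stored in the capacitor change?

U₂/U₁ ≈ 7.36

Battery connected ⇒ V is held fixed.
C₂ = 7.36 C₁ and U = ½CV², so U₂/U₁ = C₂/C₁ = 7.36.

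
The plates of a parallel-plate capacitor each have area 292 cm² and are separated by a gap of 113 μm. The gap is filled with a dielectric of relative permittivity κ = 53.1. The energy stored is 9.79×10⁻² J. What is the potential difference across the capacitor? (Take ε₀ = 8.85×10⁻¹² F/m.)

A = 292 cm² = 2.92×10⁻² m².
C = κε₀A/d = 53.1 × 8.85×10⁻¹² × 2.92×10⁻² / 1.13×10⁻⁴ = 1.21×10⁻⁷ F.
V = √(2U/C) = √(2 × 9.79×10⁻² / 1.21×10⁻⁷) = 1.27×10³ V.

1.27 kV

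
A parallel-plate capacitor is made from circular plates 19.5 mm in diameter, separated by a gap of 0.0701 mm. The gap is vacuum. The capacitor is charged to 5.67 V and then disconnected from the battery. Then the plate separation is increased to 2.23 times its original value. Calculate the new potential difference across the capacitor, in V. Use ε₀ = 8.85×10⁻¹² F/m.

A = π(19.5/2 mm)² = 2.99×10⁻⁴ m².
Initially C₁ = ε₀A/d = 8.85×10⁻¹² × 2.99×10⁻⁴ / 7.01×10⁻⁵ = 3.77×10⁻¹¹ F.
V₁ = 5.67 V.
Isolated ⇒ Q is held fixed. C₂ = 0.448 C₁ and V = Q/C, so V₂/V₁ = C₁/C₂ = 2.23.
V₂ = 2.23 × 5.67 = 12.6 V.

12.6 V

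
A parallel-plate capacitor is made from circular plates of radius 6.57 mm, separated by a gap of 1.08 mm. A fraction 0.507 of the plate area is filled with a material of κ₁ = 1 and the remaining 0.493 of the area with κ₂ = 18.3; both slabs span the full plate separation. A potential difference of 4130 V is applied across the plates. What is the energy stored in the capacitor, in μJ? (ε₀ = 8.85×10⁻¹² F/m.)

A = π(6.57 mm)² = 1.36×10⁻⁴ m².
Side-by-side slabs ⇒ two capacitors in parallel, each spanning the full gap.
C₁ = κ₁ε₀A₁/d = 1.00 × 8.85×10⁻¹² × 6.88×10⁻⁵ / 1.08×10⁻³ = 5.63×10⁻¹³ F.
C₂ = κ₂ε₀A₂/d = 18.3 × 8.85×10⁻¹² × 6.69×10⁻⁵ / 1.08×10⁻³ = 1.00×10⁻¹¹ F.
C = C₁ + C₂ = 1.06×10⁻¹¹ F.
U = ½CV² = ½ × 1.06×10⁻¹¹ × (4130)² = 9.03×10⁻⁵ J.

U ≈ 90.3 μJ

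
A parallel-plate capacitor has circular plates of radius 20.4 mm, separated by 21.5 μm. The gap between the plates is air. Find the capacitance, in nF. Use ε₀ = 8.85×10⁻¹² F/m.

A = π(20.4 mm)² = 1.31×10⁻³ m².
C = ε₀A/d = 8.85×10⁻¹² × 1.31×10⁻³ / 2.15×10⁻⁵ = 5.38×10⁻¹⁰ F.

C ≈ 0.538 nF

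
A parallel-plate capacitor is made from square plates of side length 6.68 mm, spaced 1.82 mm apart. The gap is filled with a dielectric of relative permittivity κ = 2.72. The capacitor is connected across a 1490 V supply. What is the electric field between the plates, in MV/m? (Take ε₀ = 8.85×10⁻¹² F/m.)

E ≈ 0.819 MV/m

E = V/d = 1490 / 1.82×10⁻³ = 8.19×10⁵ V/m.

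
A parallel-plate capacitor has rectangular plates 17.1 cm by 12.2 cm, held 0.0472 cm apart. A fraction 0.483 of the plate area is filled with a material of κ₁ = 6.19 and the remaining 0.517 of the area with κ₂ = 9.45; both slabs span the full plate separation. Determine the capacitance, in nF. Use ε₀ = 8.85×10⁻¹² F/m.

A = 17.1 × 12.2 cm² = 2.09×10⁻² m².
Side-by-side slabs ⇒ two capacitors in parallel, each spanning the full gap.
C₁ = κ₁ε₀A₁/d = 6.19 × 8.85×10⁻¹² × 1.01×10⁻² / 4.72×10⁻⁴ = 1.17×10⁻⁹ F.
C₂ = κ₂ε₀A₂/d = 9.45 × 8.85×10⁻¹² × 1.08×10⁻² / 4.72×10⁻⁴ = 1.91×10⁻⁹ F.
C = C₁ + C₂ = 3.08×10⁻⁹ F.

C ≈ 3.08 nF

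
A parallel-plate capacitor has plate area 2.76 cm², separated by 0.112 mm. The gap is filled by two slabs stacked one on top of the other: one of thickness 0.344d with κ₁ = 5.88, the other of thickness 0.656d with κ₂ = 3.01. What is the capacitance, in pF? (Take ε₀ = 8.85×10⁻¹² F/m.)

78.9 pF

A = 2.76 cm² = 2.76×10⁻⁴ m².
Stacked slabs ⇒ two capacitors in series, each with the full plate area.
C₁ = κ₁ε₀A/d₁ = 5.88 × 8.85×10⁻¹² × 2.76×10⁻⁴ / 3.85×10⁻⁵ = 3.73×10⁻¹⁰ F.
C₂ = κ₂ε₀A/d₂ = 3.01 × 8.85×10⁻¹² × 2.76×10⁻⁴ / 7.35×10⁻⁵ = 1.00×10⁻¹⁰ F.
C = (1/C₁ + 1/C₂)⁻¹ = 7.89×10⁻¹¹ F.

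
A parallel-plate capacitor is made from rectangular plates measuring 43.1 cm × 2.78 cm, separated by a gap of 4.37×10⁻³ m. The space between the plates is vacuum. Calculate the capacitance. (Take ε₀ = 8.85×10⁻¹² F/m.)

A = 43.1 × 2.78 cm² = 1.20×10⁻² m².
C = ε₀A/d = 8.85×10⁻¹² × 1.20×10⁻² / 4.37×10⁻³ = 2.43×10⁻¹¹ F.

C ≈ 24.3 pF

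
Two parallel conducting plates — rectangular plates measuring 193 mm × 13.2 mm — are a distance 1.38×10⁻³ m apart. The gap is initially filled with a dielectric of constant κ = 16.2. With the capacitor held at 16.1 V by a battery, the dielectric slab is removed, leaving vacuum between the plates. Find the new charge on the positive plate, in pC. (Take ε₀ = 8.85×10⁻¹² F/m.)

263 pC

A = 193 × 13.2 mm² = 2.55×10⁻³ m².
Initially C₁ = κε₀A/d = 16.2 × 8.85×10⁻¹² × 2.55×10⁻³ / 1.38×10⁻³ = 2.65×10⁻¹⁰ F.
Q₁ = 4.26×10⁻⁹ C.
Battery connected ⇒ V is held fixed. C₂ = 0.0617 C₁ and Q = CV, so Q₂/Q₁ = C₂/C₁ = 0.0617.
Q₂ = 0.0617 × 4.26×10⁻⁹ = 2.63×10⁻¹⁰ C.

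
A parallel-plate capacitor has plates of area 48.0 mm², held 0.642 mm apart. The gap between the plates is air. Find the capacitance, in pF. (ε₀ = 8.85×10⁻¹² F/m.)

C ≈ 0.662 pF

A = 48.0 mm² = 4.80×10⁻⁵ m².
C = ε₀A/d = 8.85×10⁻¹² × 4.80×10⁻⁵ / 6.42×10⁻⁴ = 6.62×10⁻¹³ F.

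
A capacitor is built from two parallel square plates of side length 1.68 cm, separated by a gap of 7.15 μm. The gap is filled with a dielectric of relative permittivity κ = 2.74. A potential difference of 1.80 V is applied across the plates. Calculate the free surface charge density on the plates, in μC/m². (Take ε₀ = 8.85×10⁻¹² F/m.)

σ ≈ 6.10 μC/m²

A = (1.68 cm)² = 2.82×10⁻⁴ m².
C = κε₀A/d = 2.74 × 8.85×10⁻¹² × 2.82×10⁻⁴ / 7.15×10⁻⁶ = 9.57×10⁻¹⁰ F.
σ = Q/A = CV/A = 9.57×10⁻¹⁰ × 1.80 / 2.82×10⁻⁴ = 6.10×10⁻⁶ C/m².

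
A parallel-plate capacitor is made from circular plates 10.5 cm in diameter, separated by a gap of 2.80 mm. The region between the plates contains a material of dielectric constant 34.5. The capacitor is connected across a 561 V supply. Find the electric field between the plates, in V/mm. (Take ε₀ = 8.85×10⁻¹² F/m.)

200 V/mm

E = V/d = 561 / 2.80×10⁻³ = 2.00×10⁵ V/m.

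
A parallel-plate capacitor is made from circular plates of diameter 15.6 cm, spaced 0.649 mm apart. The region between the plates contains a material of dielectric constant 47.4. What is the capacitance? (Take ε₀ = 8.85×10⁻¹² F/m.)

A = π(15.6/2 cm)² = 1.91×10⁻² m².
C = κε₀A/d = 47.4 × 8.85×10⁻¹² × 1.91×10⁻² / 6.49×10⁻⁴ = 1.24×10⁻⁸ F.

12.4 nF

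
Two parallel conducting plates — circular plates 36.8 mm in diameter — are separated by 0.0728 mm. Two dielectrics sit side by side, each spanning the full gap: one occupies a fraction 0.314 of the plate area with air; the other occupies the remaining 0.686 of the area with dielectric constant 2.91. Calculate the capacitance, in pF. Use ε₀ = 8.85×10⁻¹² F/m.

A = π(36.8/2 mm)² = 1.06×10⁻³ m².
Side-by-side slabs ⇒ two capacitors in parallel, each spanning the full gap.
C₁ = κ₁ε₀A₁/d = 1.00 × 8.85×10⁻¹² × 3.34×10⁻⁴ / 7.28×10⁻⁵ = 4.06×10⁻¹¹ F.
C₂ = κ₂ε₀A₂/d = 2.91 × 8.85×10⁻¹² × 7.30×10⁻⁴ / 7.28×10⁻⁵ = 2.58×10⁻¹⁰ F.
C = C₁ + C₂ = 2.99×10⁻¹⁰ F.

299 pF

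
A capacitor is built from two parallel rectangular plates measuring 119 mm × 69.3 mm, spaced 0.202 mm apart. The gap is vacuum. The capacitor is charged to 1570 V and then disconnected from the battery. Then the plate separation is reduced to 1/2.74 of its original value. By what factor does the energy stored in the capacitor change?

Isolated ⇒ Q is held fixed.
C₂ = 2.74 C₁ and U = Q²/(2C), so U₂/U₁ = C₁/C₂ = 0.365.

U₂/U₁ ≈ 0.365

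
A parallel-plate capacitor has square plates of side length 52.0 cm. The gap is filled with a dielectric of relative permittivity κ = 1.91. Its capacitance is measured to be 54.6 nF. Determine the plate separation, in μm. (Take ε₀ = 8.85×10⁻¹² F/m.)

83.7 μm

A = (52.0 cm)² = 0.270 m².
d = κε₀A/C = 1.91 × 8.85×10⁻¹² × 0.270 / 5.46×10⁻⁸ = 8.37×10⁻⁵ m.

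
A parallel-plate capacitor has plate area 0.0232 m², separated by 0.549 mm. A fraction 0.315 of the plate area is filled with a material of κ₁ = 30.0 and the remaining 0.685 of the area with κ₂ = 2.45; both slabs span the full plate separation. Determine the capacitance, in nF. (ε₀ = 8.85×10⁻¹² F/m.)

Side-by-side slabs ⇒ two capacitors in parallel, each spanning the full gap.
C₁ = κ₁ε₀A₁/d = 30.0 × 8.85×10⁻¹² × 7.31×10⁻³ / 5.49×10⁻⁴ = 3.53×10⁻⁹ F.
C₂ = κ₂ε₀A₂/d = 2.45 × 8.85×10⁻¹² × 1.59×10⁻² / 5.49×10⁻⁴ = 6.28×10⁻¹⁰ F.
C = C₁ + C₂ = 4.16×10⁻⁹ F.

4.16 nF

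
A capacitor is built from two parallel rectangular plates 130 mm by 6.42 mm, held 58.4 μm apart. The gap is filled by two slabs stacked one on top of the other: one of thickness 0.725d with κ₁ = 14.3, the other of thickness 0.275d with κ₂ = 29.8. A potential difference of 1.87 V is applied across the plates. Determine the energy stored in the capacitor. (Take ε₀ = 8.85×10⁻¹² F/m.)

3.69 nJ

A = 130 × 6.42 mm² = 8.35×10⁻⁴ m².
Stacked slabs ⇒ two capacitors in series, each with the full plate area.
C₁ = κ₁ε₀A/d₁ = 14.3 × 8.85×10⁻¹² × 8.35×10⁻⁴ / 4.23×10⁻⁵ = 2.49×10⁻⁹ F.
C₂ = κ₂ε₀A/d₂ = 29.8 × 8.85×10⁻¹² × 8.35×10⁻⁴ / 1.61×10⁻⁵ = 1.37×10⁻⁸ F.
C = (1/C₁ + 1/C₂)⁻¹ = 2.11×10⁻⁹ F.
U = ½CV² = ½ × 2.11×10⁻⁹ × (1.87)² = 3.69×10⁻⁹ J.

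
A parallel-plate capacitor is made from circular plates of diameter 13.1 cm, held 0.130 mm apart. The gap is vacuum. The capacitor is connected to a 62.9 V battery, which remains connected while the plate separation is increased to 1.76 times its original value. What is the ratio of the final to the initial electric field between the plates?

Battery connected ⇒ V is held fixed.
E = V/d, so E₂/E₁ = d₁/d₂ = 0.568.

0.568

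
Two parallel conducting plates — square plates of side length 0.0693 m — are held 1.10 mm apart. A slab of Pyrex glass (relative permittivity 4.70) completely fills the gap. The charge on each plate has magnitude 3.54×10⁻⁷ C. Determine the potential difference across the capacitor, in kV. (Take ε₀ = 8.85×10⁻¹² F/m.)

1.95 kV

A = (0.0693 m)² = 4.80×10⁻³ m².
C = κε₀A/d = 4.70 × 8.85×10⁻¹² × 4.80×10⁻³ / 1.10×10⁻³ = 1.82×10⁻¹⁰ F.
V = Q/C = 3.54×10⁻⁷ / 1.82×10⁻¹⁰ = 1.95×10³ V.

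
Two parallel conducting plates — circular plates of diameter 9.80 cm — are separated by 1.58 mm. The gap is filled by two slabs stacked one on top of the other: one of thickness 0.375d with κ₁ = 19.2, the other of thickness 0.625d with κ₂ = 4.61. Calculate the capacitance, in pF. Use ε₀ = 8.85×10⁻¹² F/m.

A = π(9.80/2 cm)² = 7.54×10⁻³ m².
Stacked slabs ⇒ two capacitors in series, each with the full plate area.
C₁ = κ₁ε₀A/d₁ = 19.2 × 8.85×10⁻¹² × 7.54×10⁻³ / 5.92×10⁻⁴ = 2.16×10⁻⁹ F.
C₂ = κ₂ε₀A/d₂ = 4.61 × 8.85×10⁻¹² × 7.54×10⁻³ / 9.88×10⁻⁴ = 3.12×10⁻¹⁰ F.
C = (1/C₁ + 1/C₂)⁻¹ = 2.72×10⁻¹⁰ F.

C ≈ 272 pF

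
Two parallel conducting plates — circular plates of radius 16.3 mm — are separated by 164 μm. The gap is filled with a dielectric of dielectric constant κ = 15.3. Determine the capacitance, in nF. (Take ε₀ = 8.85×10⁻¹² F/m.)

A = π(16.3 mm)² = 8.35×10⁻⁴ m².
C = κε₀A/d = 15.3 × 8.85×10⁻¹² × 8.35×10⁻⁴ / 1.64×10⁻⁴ = 6.89×10⁻¹⁰ F.

0.689 nF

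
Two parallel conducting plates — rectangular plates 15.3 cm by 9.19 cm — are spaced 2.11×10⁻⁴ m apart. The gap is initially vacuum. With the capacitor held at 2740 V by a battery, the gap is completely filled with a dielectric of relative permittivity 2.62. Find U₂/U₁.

Battery connected ⇒ V is held fixed.
C₂ = 2.62 C₁ and U = ½CV², so U₂/U₁ = C₂/C₁ = 2.62.

2.62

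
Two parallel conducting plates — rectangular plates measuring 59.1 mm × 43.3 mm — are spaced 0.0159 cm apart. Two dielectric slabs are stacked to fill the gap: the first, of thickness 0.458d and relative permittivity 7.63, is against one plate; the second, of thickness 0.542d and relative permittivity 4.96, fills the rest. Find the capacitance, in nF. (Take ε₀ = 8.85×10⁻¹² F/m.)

A = 59.1 × 43.3 mm² = 2.56×10⁻³ m².
Stacked slabs ⇒ two capacitors in series, each with the full plate area.
C₁ = κ₁ε₀A/d₁ = 7.63 × 8.85×10⁻¹² × 2.56×10⁻³ / 7.28×10⁻⁵ = 2.37×10⁻⁹ F.
C₂ = κ₂ε₀A/d₂ = 4.96 × 8.85×10⁻¹² × 2.56×10⁻³ / 8.62×10⁻⁵ = 1.30×10⁻⁹ F.
C = (1/C₁ + 1/C₂)⁻¹ = 8.41×10⁻¹⁰ F.

C ≈ 0.841 nF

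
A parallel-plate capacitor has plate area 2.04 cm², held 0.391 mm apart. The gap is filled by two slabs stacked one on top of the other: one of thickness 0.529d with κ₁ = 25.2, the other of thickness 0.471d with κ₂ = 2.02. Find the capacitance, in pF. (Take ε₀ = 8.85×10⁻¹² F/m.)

A = 2.04 cm² = 2.04×10⁻⁴ m².
Stacked slabs ⇒ two capacitors in series, each with the full plate area.
C₁ = κ₁ε₀A/d₁ = 25.2 × 8.85×10⁻¹² × 2.04×10⁻⁴ / 2.07×10⁻⁴ = 2.20×10⁻¹⁰ F.
C₂ = κ₂ε₀A/d₂ = 2.02 × 8.85×10⁻¹² × 2.04×10⁻⁴ / 1.84×10⁻⁴ = 1.98×10⁻¹¹ F.
C = (1/C₁ + 1/C₂)⁻¹ = 1.82×10⁻¹¹ F.

C ≈ 18.2 pF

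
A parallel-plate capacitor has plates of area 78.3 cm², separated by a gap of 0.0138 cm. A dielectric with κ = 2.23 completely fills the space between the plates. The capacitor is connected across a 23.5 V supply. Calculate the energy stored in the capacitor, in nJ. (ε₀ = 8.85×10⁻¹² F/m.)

309 nJ

A = 78.3 cm² = 7.83×10⁻³ m².
C = κε₀A/d = 2.23 × 8.85×10⁻¹² × 7.83×10⁻³ / 1.38×10⁻⁴ = 1.12×10⁻⁹ F.
U = ½CV² = ½ × 1.12×10⁻⁹ × (23.5)² = 3.09×10⁻⁷ J.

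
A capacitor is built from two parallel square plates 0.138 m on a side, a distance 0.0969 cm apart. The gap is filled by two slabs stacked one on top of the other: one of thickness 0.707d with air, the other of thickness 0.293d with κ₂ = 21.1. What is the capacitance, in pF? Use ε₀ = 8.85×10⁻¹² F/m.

A = (0.138 m)² = 1.90×10⁻² m².
Stacked slabs ⇒ two capacitors in series, each with the full plate area.
C₁ = κ₁ε₀A/d₁ = 1.00 × 8.85×10⁻¹² × 1.90×10⁻² / 6.85×10⁻⁴ = 2.46×10⁻¹⁰ F.
C₂ = κ₂ε₀A/d₂ = 21.1 × 8.85×10⁻¹² × 1.90×10⁻² / 2.84×10⁻⁴ = 1.25×10⁻⁸ F.
C = (1/C₁ + 1/C₂)⁻¹ = 2.41×10⁻¹⁰ F.

241 pF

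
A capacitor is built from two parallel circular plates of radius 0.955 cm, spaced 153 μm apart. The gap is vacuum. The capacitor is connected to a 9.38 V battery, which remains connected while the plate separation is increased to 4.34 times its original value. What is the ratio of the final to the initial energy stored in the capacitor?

Battery connected ⇒ V is held fixed.
C₂ = 0.230 C₁ and U = ½CV², so U₂/U₁ = C₂/C₁ = 0.230.

U₂/U₁ ≈ 0.230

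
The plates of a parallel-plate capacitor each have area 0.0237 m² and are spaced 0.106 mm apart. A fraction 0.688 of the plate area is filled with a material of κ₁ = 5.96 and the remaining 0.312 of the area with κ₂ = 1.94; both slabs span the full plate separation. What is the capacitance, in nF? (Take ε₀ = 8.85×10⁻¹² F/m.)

Side-by-side slabs ⇒ two capacitors in parallel, each spanning the full gap.
C₁ = κ₁ε₀A₁/d = 5.96 × 8.85×10⁻¹² × 1.63×10⁻² / 1.06×10⁻⁴ = 8.11×10⁻⁹ F.
C₂ = κ₂ε₀A₂/d = 1.94 × 8.85×10⁻¹² × 7.39×10⁻³ / 1.06×10⁻⁴ = 1.20×10⁻⁹ F.
C = C₁ + C₂ = 9.31×10⁻⁹ F.

9.31 nF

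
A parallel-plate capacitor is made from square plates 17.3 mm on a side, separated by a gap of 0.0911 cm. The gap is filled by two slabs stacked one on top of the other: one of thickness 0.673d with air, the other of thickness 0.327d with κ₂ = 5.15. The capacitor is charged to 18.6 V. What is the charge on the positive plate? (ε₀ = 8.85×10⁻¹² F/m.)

73.4 pC

A = (17.3 mm)² = 2.99×10⁻⁴ m².
Stacked slabs ⇒ two capacitors in series, each with the full plate area.
C₁ = κ₁ε₀A/d₁ = 1.00 × 8.85×10⁻¹² × 2.99×10⁻⁴ / 6.13×10⁻⁴ = 4.32×10⁻¹² F.
C₂ = κ₂ε₀A/d₂ = 5.15 × 8.85×10⁻¹² × 2.99×10⁻⁴ / 2.98×10⁻⁴ = 4.58×10⁻¹¹ F.
C = (1/C₁ + 1/C₂)⁻¹ = 3.95×10⁻¹² F.
Q = CV = 3.95×10⁻¹² × 18.6 = 7.34×10⁻¹¹ C.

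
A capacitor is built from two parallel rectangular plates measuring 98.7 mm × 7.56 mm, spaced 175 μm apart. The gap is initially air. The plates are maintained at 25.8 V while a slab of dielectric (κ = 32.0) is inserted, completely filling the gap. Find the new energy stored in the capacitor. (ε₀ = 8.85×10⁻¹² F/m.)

402 nJ

A = 98.7 × 7.56 mm² = 7.46×10⁻⁴ m².
Initially C₁ = ε₀A/d = 8.85×10⁻¹² × 7.46×10⁻⁴ / 1.75×10⁻⁴ = 3.77×10⁻¹¹ F.
U₁ = 1.26×10⁻⁸ J.
Battery connected ⇒ V is held fixed. C₂ = 32.0 C₁ and U = ½CV², so U₂/U₁ = C₂/C₁ = 32.0.
U₂ = 32.0 × 1.26×10⁻⁸ = 4.02×10⁻⁷ J.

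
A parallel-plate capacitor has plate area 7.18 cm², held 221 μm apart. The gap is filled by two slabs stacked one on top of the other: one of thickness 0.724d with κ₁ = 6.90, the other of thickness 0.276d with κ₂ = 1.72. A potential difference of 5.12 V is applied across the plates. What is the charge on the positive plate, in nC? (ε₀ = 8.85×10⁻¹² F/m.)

A = 7.18 cm² = 7.18×10⁻⁴ m².
Stacked slabs ⇒ two capacitors in series, each with the full plate area.
C₁ = κ₁ε₀A/d₁ = 6.90 × 8.85×10⁻¹² × 7.18×10⁻⁴ / 1.60×10⁻⁴ = 2.74×10⁻¹⁰ F.
C₂ = κ₂ε₀A/d₂ = 1.72 × 8.85×10⁻¹² × 7.18×10⁻⁴ / 6.10×10⁻⁵ = 1.79×10⁻¹⁰ F.
C = (1/C₁ + 1/C₂)⁻¹ = 1.08×10⁻¹⁰ F.
Q = CV = 1.08×10⁻¹⁰ × 5.12 = 5.55×10⁻¹⁰ C.

Q ≈ 0.555 nC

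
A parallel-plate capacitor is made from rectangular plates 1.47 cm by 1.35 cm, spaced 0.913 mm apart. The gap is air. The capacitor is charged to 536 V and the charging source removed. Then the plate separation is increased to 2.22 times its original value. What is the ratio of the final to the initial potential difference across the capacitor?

2.22

Isolated ⇒ Q is held fixed.
C₂ = 0.450 C₁ and V = Q/C, so V₂/V₁ = C₁/C₂ = 2.22.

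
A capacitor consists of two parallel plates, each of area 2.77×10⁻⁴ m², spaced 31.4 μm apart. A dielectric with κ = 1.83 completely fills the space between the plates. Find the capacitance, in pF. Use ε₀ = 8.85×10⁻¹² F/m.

C ≈ 143 pF

C = κε₀A/d = 1.83 × 8.85×10⁻¹² × 2.77×10⁻⁴ / 3.14×10⁻⁵ = 1.43×10⁻¹⁰ F.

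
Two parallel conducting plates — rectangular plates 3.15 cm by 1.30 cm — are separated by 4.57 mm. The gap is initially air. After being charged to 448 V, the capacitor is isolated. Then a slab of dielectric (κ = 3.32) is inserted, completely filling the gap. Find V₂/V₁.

V₂/V₁ ≈ 0.301

Isolated ⇒ Q is held fixed.
C₂ = 3.32 C₁ and V = Q/C, so V₂/V₁ = C₁/C₂ = 0.301.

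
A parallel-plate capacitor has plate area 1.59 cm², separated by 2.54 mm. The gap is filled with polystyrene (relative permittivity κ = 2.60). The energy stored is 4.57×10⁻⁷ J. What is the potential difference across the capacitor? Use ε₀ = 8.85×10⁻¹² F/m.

0.797 kV

A = 1.59 cm² = 1.59×10⁻⁴ m².
C = κε₀A/d = 2.60 × 8.85×10⁻¹² × 1.59×10⁻⁴ / 2.54×10⁻³ = 1.44×10⁻¹² F.
V = √(2U/C) = √(2 × 4.57×10⁻⁷ / 1.44×10⁻¹²) = 7.97×10² V.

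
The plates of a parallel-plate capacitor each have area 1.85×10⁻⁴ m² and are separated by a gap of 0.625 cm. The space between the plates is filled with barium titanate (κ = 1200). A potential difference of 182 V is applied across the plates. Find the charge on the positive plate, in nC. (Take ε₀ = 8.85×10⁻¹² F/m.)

Q ≈ 57.2 nC

C = κε₀A/d = 1200 × 8.85×10⁻¹² × 1.85×10⁻⁴ / 6.25×10⁻³ = 3.14×10⁻¹⁰ F.
Q = CV = 3.14×10⁻¹⁰ × 182 = 5.72×10⁻⁸ C.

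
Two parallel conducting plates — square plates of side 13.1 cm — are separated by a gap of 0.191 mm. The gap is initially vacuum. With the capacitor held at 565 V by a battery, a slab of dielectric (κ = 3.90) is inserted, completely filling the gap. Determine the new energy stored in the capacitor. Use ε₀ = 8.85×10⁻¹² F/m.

A = (13.1 cm)² = 1.72×10⁻² m².
Initially C₁ = ε₀A/d = 8.85×10⁻¹² × 1.72×10⁻² / 1.91×10⁻⁴ = 7.95×10⁻¹⁰ F.
U₁ = 1.27×10⁻⁴ J.
Battery connected ⇒ V is held fixed. C₂ = 3.90 C₁ and U = ½CV², so U₂/U₁ = C₂/C₁ = 3.90.
U₂ = 3.90 × 1.27×10⁻⁴ = 4.95×10⁻⁴ J.

U ≈ 495 μJ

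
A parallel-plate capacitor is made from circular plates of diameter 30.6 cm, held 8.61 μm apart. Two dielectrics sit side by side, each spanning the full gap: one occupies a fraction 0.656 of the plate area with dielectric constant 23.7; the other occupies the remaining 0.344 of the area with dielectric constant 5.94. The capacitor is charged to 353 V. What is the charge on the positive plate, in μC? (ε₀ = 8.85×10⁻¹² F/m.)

A = π(30.6/2 cm)² = 7.35×10⁻² m².
Side-by-side slabs ⇒ two capacitors in parallel, each spanning the full gap.
C₁ = κ₁ε₀A₁/d = 23.7 × 8.85×10⁻¹² × 4.82×10⁻² / 8.61×10⁻⁶ = 1.18×10⁻⁶ F.
C₂ = κ₂ε₀A₂/d = 5.94 × 8.85×10⁻¹² × 2.53×10⁻² / 8.61×10⁻⁶ = 1.54×10⁻⁷ F.
C = C₁ + C₂ = 1.33×10⁻⁶ F.
Q = CV = 1.33×10⁻⁶ × 353 = 4.69×10⁻⁴ C.

Q ≈ 469 μC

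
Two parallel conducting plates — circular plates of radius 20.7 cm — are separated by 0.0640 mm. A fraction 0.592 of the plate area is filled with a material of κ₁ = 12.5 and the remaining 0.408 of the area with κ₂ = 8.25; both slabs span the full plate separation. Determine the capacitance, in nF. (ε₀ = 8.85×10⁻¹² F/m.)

A = π(20.7 cm)² = 0.135 m².
Side-by-side slabs ⇒ two capacitors in parallel, each spanning the full gap.
C₁ = κ₁ε₀A₁/d = 12.5 × 8.85×10⁻¹² × 7.97×10⁻² / 6.40×10⁻⁵ = 1.38×10⁻⁷ F.
C₂ = κ₂ε₀A₂/d = 8.25 × 8.85×10⁻¹² × 5.49×10⁻² / 6.40×10⁻⁵ = 6.27×10⁻⁸ F.
C = C₁ + C₂ = 2.00×10⁻⁷ F.

200 nF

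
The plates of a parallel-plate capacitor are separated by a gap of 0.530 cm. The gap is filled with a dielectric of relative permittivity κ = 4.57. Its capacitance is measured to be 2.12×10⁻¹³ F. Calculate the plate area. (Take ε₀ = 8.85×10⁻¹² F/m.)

A ≈ 27.8 mm²

A = Cd/(κε₀) = 2.12×10⁻¹³ × 5.30×10⁻³ / (4.57 × 8.85×10⁻¹²) = 2.78×10⁻⁵ m².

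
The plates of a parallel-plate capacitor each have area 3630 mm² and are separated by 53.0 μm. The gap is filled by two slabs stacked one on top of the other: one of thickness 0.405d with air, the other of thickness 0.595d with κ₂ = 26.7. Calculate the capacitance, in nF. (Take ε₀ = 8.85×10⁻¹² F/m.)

1.42 nF

A = 3630 mm² = 3.63×10⁻³ m².
Stacked slabs ⇒ two capacitors in series, each with the full plate area.
C₁ = κ₁ε₀A/d₁ = 1.00 × 8.85×10⁻¹² × 3.63×10⁻³ / 2.15×10⁻⁵ = 1.50×10⁻⁹ F.
C₂ = κ₂ε₀A/d₂ = 26.7 × 8.85×10⁻¹² × 3.63×10⁻³ / 3.15×10⁻⁵ = 2.72×10⁻⁸ F.
C = (1/C₁ + 1/C₂)⁻¹ = 1.42×10⁻⁹ F.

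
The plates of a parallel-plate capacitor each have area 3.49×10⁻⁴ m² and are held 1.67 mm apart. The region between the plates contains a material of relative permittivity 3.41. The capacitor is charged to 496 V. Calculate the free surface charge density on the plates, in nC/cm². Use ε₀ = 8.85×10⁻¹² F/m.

C = κε₀A/d = 3.41 × 8.85×10⁻¹² × 3.49×10⁻⁴ / 1.67×10⁻³ = 6.31×10⁻¹² F.
σ = Q/A = CV/A = 6.31×10⁻¹² × 496 / 3.49×10⁻⁴ = 8.96×10⁻⁶ C/m².

0.896 nC/cm²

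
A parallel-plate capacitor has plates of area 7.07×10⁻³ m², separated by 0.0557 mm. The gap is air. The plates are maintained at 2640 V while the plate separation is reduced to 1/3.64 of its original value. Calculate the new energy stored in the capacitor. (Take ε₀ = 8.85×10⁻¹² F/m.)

U ≈ 14.2 mJ

Initially C₁ = ε₀A/d = 8.85×10⁻¹² × 7.07×10⁻³ / 5.57×10⁻⁵ = 1.12×10⁻⁹ F.
U₁ = 3.91×10⁻³ J.
Battery connected ⇒ V is held fixed. C₂ = 3.64 C₁ and U = ½CV², so U₂/U₁ = C₂/C₁ = 3.64.
U₂ = 3.64 × 3.91×10⁻³ = 1.42×10⁻² J.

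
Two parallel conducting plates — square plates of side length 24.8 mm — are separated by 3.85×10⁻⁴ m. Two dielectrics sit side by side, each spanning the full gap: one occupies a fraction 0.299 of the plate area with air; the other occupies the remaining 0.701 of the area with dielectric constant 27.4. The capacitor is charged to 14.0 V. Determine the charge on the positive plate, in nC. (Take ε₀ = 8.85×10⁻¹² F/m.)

A = (24.8 mm)² = 6.15×10⁻⁴ m².
Side-by-side slabs ⇒ two capacitors in parallel, each spanning the full gap.
C₁ = κ₁ε₀A₁/d = 1.00 × 8.85×10⁻¹² × 1.84×10⁻⁴ / 3.85×10⁻⁴ = 4.23×10⁻¹² F.
C₂ = κ₂ε₀A₂/d = 27.4 × 8.85×10⁻¹² × 4.31×10⁻⁴ / 3.85×10⁻⁴ = 2.72×10⁻¹⁰ F.
C = C₁ + C₂ = 2.76×10⁻¹⁰ F.
Q = CV = 2.76×10⁻¹⁰ × 14.0 = 3.86×10⁻⁹ C.

3.86 nC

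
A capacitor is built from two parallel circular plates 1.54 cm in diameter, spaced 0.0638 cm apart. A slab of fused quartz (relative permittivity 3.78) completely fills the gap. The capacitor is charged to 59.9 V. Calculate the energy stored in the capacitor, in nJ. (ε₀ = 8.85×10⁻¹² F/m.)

A = π(1.54/2 cm)² = 1.86×10⁻⁴ m².
C = κε₀A/d = 3.78 × 8.85×10⁻¹² × 1.86×10⁻⁴ / 6.38×10⁻⁴ = 9.77×10⁻¹² F.
U = ½CV² = ½ × 9.77×10⁻¹² × (59.9)² = 1.75×10⁻⁸ J.

U ≈ 17.5 nJ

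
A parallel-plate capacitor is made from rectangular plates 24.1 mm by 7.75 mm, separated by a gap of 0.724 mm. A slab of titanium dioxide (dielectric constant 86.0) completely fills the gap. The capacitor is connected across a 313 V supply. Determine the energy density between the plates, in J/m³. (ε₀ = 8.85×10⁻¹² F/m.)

E = V/d = 313 / 7.24×10⁻⁴ = 4.32×10⁵ V/m.
u = ½κε₀E² = ½ × 86.0 × 8.85×10⁻¹² × (4.32×10⁵)² = 71.1 J/m³.

71.1 J/m³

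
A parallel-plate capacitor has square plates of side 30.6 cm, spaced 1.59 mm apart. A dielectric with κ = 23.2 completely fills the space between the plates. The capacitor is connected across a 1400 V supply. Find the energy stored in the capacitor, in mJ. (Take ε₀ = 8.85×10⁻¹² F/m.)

A = (30.6 cm)² = 9.36×10⁻² m².
C = κε₀A/d = 23.2 × 8.85×10⁻¹² × 9.36×10⁻² / 1.59×10⁻³ = 1.21×10⁻⁸ F.
U = ½CV² = ½ × 1.21×10⁻⁸ × (1400)² = 1.18×10⁻² J.

11.8 mJ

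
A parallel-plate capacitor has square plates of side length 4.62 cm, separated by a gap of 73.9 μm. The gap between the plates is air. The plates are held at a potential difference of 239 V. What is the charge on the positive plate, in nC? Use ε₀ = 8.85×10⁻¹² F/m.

A = (4.62 cm)² = 2.13×10⁻³ m².
C = ε₀A/d = 8.85×10⁻¹² × 2.13×10⁻³ / 7.39×10⁻⁵ = 2.56×10⁻¹⁰ F.
Q = CV = 2.56×10⁻¹⁰ × 239 = 6.11×10⁻⁸ C.

61.1 nC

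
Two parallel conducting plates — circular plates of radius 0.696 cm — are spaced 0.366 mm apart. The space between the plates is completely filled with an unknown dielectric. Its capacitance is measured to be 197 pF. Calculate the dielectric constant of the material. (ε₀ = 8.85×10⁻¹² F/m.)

53.5

A = π(0.696 cm)² = 1.52×10⁻⁴ m².
κ = Cd/(ε₀A) = 1.97×10⁻¹⁰ × 3.66×10⁻⁴ / (8.85×10⁻¹² × 1.52×10⁻⁴) = 53.5.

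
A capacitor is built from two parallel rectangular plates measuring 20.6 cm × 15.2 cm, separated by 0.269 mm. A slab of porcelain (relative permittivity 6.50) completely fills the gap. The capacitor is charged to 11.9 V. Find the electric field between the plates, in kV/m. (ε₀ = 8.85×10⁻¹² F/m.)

E = V/d = 11.9 / 2.69×10⁻⁴ = 4.42×10⁴ V/m.

E ≈ 44.2 kV/m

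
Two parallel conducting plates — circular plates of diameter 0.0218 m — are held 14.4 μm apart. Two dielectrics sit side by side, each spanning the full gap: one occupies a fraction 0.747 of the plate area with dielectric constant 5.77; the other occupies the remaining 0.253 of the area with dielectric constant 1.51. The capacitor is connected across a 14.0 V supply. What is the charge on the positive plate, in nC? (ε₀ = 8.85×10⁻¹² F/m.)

15.1 nC

A = π(0.0218/2 m)² = 3.73×10⁻⁴ m².
Side-by-side slabs ⇒ two capacitors in parallel, each spanning the full gap.
C₁ = κ₁ε₀A₁/d = 5.77 × 8.85×10⁻¹² × 2.79×10⁻⁴ / 1.44×10⁻⁵ = 9.89×10⁻¹⁰ F.
C₂ = κ₂ε₀A₂/d = 1.51 × 8.85×10⁻¹² × 9.44×10⁻⁵ / 1.44×10⁻⁵ = 8.76×10⁻¹¹ F.
C = C₁ + C₂ = 1.08×10⁻⁹ F.
Q = CV = 1.08×10⁻⁹ × 14.0 = 1.51×10⁻⁸ C.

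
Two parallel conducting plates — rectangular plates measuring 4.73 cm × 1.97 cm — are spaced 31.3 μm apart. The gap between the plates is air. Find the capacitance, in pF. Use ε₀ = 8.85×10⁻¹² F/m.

263 pF

A = 4.73 × 1.97 cm² = 9.32×10⁻⁴ m².
C = ε₀A/d = 8.85×10⁻¹² × 9.32×10⁻⁴ / 3.13×10⁻⁵ = 2.63×10⁻¹⁰ F.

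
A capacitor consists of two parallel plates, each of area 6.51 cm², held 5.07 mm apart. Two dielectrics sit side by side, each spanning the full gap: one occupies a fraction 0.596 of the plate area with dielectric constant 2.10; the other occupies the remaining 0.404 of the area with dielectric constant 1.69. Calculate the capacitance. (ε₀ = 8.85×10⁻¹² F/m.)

C ≈ 2.20 pF

A = 6.51 cm² = 6.51×10⁻⁴ m².
Side-by-side slabs ⇒ two capacitors in parallel, each spanning the full gap.
C₁ = κ₁ε₀A₁/d = 2.10 × 8.85×10⁻¹² × 3.88×10⁻⁴ / 5.07×10⁻³ = 1.42×10⁻¹² F.
C₂ = κ₂ε₀A₂/d = 1.69 × 8.85×10⁻¹² × 2.63×10⁻⁴ / 5.07×10⁻³ = 7.76×10⁻¹³ F.
C = C₁ + C₂ = 2.20×10⁻¹² F.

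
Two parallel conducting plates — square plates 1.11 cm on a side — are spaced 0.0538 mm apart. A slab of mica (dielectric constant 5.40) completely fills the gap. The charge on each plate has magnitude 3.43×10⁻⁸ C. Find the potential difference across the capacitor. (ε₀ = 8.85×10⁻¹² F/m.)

V ≈ 313 V

A = (1.11 cm)² = 1.23×10⁻⁴ m².
C = κε₀A/d = 5.40 × 8.85×10⁻¹² × 1.23×10⁻⁴ / 5.38×10⁻⁵ = 1.09×10⁻¹⁰ F.
V = Q/C = 3.43×10⁻⁸ / 1.09×10⁻¹⁰ = 3.13×10² V.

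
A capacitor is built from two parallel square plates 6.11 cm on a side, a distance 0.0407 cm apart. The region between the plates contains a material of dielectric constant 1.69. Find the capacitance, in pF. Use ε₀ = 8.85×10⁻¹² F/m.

137 pF

A = (6.11 cm)² = 3.73×10⁻³ m².
C = κε₀A/d = 1.69 × 8.85×10⁻¹² × 3.73×10⁻³ / 4.07×10⁻⁴ = 1.37×10⁻¹⁰ F.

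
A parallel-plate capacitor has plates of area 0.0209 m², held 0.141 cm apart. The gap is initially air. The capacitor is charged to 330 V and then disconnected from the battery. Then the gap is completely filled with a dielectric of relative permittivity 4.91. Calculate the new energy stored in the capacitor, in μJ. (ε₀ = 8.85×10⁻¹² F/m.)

Initially C₁ = ε₀A/d = 8.85×10⁻¹² × 2.09×10⁻² / 1.41×10⁻³ = 1.31×10⁻¹⁰ F.
U₁ = 7.14×10⁻⁶ J.
Isolated ⇒ Q is held fixed. C₂ = 4.91 C₁ and U = Q²/(2C), so U₂/U₁ = C₁/C₂ = 0.204.
U₂ = 0.204 × 7.14×10⁻⁶ = 1.45×10⁻⁶ J.

U ≈ 1.45 μJ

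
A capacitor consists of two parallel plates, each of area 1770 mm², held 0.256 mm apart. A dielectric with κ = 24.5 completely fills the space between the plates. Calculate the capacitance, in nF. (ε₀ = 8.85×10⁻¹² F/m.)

C ≈ 1.50 nF

A = 1770 mm² = 1.77×10⁻³ m².
C = κε₀A/d = 24.5 × 8.85×10⁻¹² × 1.77×10⁻³ / 2.56×10⁻⁴ = 1.50×10⁻⁹ F.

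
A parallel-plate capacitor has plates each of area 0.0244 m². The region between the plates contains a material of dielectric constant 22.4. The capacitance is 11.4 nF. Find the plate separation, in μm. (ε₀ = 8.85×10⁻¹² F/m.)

d = κε₀A/C = 22.4 × 8.85×10⁻¹² × 2.44×10⁻² / 1.14×10⁻⁸ = 4.24×10⁻⁴ m.

424 μm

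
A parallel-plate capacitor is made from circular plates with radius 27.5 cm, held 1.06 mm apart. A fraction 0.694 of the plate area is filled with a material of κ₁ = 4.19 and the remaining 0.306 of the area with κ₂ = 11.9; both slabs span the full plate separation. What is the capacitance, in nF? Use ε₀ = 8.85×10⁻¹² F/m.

A = π(27.5 cm)² = 0.238 m².
Side-by-side slabs ⇒ two capacitors in parallel, each spanning the full gap.
C₁ = κ₁ε₀A₁/d = 4.19 × 8.85×10⁻¹² × 0.165 / 1.06×10⁻³ = 5.77×10⁻⁹ F.
C₂ = κ₂ε₀A₂/d = 11.9 × 8.85×10⁻¹² × 7.27×10⁻² / 1.06×10⁻³ = 7.22×10⁻⁹ F.
C = C₁ + C₂ = 1.30×10⁻⁸ F.

13.0 nF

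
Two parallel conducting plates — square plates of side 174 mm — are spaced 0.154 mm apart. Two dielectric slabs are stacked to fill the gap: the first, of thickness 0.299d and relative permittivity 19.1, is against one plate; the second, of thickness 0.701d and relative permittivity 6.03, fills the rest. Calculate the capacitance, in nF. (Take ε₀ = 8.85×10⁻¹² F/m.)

13.2 nF

A = (174 mm)² = 3.03×10⁻² m².
Stacked slabs ⇒ two capacitors in series, each with the full plate area.
C₁ = κ₁ε₀A/d₁ = 19.1 × 8.85×10⁻¹² × 3.03×10⁻² / 4.60×10⁻⁵ = 1.11×10⁻⁷ F.
C₂ = κ₂ε₀A/d₂ = 6.03 × 8.85×10⁻¹² × 3.03×10⁻² / 1.08×10⁻⁴ = 1.50×10⁻⁸ F.
C = (1/C₁ + 1/C₂)⁻¹ = 1.32×10⁻⁸ F.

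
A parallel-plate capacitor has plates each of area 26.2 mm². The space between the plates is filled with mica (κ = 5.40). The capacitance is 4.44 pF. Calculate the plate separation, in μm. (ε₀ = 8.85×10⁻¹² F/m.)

A = 26.2 mm² = 2.62×10⁻⁵ m².
d = κε₀A/C = 5.40 × 8.85×10⁻¹² × 2.62×10⁻⁵ / 4.44×10⁻¹² = 2.82×10⁻⁴ m.

d ≈ 282 μm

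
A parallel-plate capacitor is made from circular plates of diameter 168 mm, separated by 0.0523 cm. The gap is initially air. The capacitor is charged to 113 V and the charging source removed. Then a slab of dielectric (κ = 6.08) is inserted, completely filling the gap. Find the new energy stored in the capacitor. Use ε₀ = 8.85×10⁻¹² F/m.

U ≈ 394 nJ

A = π(168/2 mm)² = 2.22×10⁻² m².
Initially C₁ = ε₀A/d = 8.85×10⁻¹² × 2.22×10⁻² / 5.23×10⁻⁴ = 3.75×10⁻¹⁰ F.
U₁ = 2.39×10⁻⁶ J.
Isolated ⇒ Q is held fixed. C₂ = 6.08 C₁ and U = Q²/(2C), so U₂/U₁ = C₁/C₂ = 0.164.
U₂ = 0.164 × 2.39×10⁻⁶ = 3.94×10⁻⁷ J.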